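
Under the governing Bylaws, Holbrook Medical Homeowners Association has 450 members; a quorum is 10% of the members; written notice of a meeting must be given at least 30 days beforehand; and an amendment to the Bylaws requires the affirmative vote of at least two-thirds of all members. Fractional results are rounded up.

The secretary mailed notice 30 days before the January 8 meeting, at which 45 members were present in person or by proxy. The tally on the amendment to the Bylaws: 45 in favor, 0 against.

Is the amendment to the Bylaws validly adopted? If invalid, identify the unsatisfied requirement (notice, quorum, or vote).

Invalid — vote requirement not satisfied.

Notice: 30 days given; 30 required. Satisfied.
Quorum: 10% of 450 = 45; 45 present. Satisfied.
Vote: requires two-thirds of all members (450); 2/3 of 450 = 300, so 300 needed; 45 in favor. Not satisfied.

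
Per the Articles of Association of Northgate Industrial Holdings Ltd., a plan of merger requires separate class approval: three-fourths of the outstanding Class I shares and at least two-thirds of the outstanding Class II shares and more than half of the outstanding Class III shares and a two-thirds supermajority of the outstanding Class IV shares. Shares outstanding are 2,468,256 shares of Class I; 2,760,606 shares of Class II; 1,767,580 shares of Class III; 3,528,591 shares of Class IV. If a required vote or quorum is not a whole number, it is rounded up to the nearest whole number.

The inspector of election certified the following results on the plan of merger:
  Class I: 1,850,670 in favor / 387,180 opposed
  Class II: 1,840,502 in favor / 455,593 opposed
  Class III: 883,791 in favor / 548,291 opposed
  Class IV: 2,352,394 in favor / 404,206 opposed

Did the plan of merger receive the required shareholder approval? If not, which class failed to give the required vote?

Class I: 3/4 of 2468256 = 1851192; 1,851,192 required, 1,850,670 in favor — not approved.
Class II: 2/3 of 2760606 = 1840404; 1,840,404 required, 1,840,502 in favor — approved.
Class III: a majority of 1767580 is 883791; 883,791 required, 883,791 in favor — approved.
Class IV: 2/3 of 3528591 = 2352394; 2,352,394 required, 2,352,394 in favor — approved.

Not approved — the Class I shares did not give the required vote.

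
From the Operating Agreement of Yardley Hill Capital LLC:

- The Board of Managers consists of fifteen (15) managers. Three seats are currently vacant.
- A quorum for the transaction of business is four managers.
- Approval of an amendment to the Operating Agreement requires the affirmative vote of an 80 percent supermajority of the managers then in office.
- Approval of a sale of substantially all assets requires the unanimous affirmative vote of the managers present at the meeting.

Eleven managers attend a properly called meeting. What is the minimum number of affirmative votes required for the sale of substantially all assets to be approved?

The sale of substantially all assets requires the unanimous vote of the managers present (11).
Unanimous means all 11.

11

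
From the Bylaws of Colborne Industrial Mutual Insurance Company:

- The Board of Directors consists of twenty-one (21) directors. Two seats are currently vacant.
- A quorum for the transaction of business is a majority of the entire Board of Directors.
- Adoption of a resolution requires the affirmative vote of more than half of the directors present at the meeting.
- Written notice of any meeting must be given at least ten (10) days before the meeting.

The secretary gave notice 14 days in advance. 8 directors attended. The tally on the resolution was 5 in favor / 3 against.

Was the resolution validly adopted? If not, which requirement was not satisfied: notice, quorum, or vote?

Invalid — quorum requirement not satisfied.

Notice: 14 days given; 10 required (14 ≥ 10). Satisfied.
Quorum: 8 present; quorum is 11. Not satisfied.
Vote: the resolution requires a majority of the directors present (8). A majority of 8 is 5, so 5 affirmative votes are needed; 5 voted in favor. Satisfied. (Moot — without a quorum no business can be validly transacted.)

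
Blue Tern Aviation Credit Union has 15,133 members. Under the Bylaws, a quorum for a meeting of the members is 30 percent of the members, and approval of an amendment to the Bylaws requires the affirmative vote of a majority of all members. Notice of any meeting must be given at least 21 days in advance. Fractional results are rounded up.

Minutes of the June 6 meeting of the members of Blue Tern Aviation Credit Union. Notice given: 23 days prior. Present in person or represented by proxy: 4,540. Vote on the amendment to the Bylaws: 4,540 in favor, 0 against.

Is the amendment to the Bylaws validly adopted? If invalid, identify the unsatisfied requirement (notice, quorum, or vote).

Notice: 23 days given; 21 required. Satisfied.
Quorum: 30% of 15,133 = 4,539.90, rounded up to 4,540; 4,540 present. Satisfied.
Vote: requires a majority of all members (15,133); a majority of 15133 is 7567, so 7,567 needed; 4,540 in favor. Not satisfied.

Invalid — vote requirement not satisfied.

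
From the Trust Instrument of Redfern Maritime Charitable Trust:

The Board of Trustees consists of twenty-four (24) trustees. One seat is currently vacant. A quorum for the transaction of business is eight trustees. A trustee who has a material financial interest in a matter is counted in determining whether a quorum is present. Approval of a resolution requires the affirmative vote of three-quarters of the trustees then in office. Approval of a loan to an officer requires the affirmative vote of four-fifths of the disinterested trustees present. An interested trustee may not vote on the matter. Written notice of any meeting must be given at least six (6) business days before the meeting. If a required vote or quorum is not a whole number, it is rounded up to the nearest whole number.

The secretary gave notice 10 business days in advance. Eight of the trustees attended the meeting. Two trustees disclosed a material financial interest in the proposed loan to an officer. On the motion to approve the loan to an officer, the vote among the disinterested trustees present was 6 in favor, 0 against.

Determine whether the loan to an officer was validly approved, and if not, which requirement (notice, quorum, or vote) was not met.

Notice: 10 business days given; 6 required (10 ≥ 6). Satisfied.
Quorum: 8 present (interested trustees count toward quorum); quorum is 8. Satisfied.
Vote: the loan to an officer requires four-fifths of the disinterested trustees present (8 − 2 = 6). 4/5 of 6 = 4.80, rounded up to 5, so 5 affirmative votes are needed; 6 voted in favor. Satisfied.

Valid — all requirements satisfied.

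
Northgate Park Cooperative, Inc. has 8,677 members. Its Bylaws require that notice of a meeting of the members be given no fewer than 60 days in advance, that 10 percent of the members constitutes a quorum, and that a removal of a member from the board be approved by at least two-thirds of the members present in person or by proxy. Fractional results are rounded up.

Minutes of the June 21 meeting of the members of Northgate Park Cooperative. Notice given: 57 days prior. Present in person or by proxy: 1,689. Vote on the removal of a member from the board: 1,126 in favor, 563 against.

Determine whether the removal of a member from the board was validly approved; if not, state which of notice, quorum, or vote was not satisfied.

Notice: 57 days given; 60 required. Not satisfied.
Quorum: 10% of 8,677 = 867.70, rounded up to 868; 1,689 present. Satisfied.
Vote: requires two-thirds of those present (1,689); 2/3 of 1689 = 1126, so 1,126 needed; 1,126 in favor. Satisfied.

Invalid — notice requirement not satisfied.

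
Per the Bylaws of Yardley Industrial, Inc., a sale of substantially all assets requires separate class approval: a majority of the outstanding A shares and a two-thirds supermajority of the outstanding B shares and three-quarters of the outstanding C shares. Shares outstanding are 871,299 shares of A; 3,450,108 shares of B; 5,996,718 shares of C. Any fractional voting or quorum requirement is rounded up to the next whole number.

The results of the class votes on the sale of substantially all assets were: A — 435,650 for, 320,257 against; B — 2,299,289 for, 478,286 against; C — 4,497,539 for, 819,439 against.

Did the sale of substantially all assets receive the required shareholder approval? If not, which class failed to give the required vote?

Not approved — the B shares did not give the required vote.

A: a majority of 871299 is 435650; 435,650 required, 435,650 in favor — approved.
B: 2/3 of 3450108 = 2300072; 2,300,072 required, 2,299,289 in favor — not approved.
C: 3/4 of 5996718 = 4497538.50, rounded up to 4497539; 4,497,539 required, 4,497,539 in favor — approved.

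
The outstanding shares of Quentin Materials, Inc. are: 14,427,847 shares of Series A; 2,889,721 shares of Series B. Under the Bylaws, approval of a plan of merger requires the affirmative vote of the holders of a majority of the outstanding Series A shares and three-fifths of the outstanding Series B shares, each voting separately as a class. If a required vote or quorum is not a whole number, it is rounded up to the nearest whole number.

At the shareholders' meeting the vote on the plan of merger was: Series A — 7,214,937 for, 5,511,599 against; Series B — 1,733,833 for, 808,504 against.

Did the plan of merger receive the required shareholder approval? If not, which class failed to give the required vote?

Series A: a majority of 14427847 is 7213924; 7,213,924 required, 7,214,937 in favor — approved.
Series B: 3/5 of 2889721 = 1733832.60, rounded up to 1733833; 1,733,833 required, 1,733,833 in favor — approved.

Approved — every class gave the required vote.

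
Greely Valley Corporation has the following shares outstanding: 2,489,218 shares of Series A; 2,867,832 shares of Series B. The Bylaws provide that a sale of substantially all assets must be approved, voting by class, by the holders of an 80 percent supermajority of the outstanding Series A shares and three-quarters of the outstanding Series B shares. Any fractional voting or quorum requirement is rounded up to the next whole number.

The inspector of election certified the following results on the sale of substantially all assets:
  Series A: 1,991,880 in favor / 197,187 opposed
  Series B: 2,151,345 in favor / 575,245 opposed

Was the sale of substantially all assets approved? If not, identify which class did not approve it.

Approved — every class gave the required vote.

Series A: 4/5 of 2489218 = 1991374.40, rounded up to 1991375; 1,991,375 required, 1,991,880 in favor — approved.
Series B: 3/4 of 2867832 = 2150874; 2,150,874 required, 2,151,345 in favor — approved.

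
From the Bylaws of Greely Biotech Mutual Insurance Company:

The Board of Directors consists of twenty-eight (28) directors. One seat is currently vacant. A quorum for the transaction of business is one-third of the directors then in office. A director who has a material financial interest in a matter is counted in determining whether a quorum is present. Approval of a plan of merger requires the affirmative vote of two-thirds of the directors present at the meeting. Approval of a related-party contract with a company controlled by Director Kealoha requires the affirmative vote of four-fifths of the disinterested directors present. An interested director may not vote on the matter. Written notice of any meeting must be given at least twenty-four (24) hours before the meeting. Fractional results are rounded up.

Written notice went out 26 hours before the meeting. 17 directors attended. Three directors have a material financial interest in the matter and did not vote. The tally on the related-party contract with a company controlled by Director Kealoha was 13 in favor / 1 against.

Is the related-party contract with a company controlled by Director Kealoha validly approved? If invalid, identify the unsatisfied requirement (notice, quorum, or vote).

Notice: 26 hours given; 24 required (26 ≥ 24). Satisfied.
Quorum: 17 present (interested directors count toward quorum); quorum is 9. Satisfied.
Vote: the related-party contract with a company controlled by Director Kealoha requires four-fifths of the disinterested directors present (17 − 3 = 14). 4/5 of 14 = 11.20, rounded up to 12, so 12 affirmative votes are needed; 13 voted in favor. Satisfied.

Valid — all requirements satisfied.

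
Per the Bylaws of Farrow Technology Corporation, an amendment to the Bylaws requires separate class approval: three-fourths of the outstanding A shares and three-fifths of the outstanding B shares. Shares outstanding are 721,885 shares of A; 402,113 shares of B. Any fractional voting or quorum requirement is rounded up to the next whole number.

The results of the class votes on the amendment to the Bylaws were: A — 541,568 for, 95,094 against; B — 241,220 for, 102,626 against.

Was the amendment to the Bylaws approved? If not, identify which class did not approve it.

A: 3/4 of 721885 = 541413.75, rounded up to 541414; 541,414 required, 541,568 in favor — approved.
B: 3/5 of 402113 = 241267.80, rounded up to 241268; 241,268 required, 241,220 in favor — not approved.

Not approved — the B shares did not give the required vote.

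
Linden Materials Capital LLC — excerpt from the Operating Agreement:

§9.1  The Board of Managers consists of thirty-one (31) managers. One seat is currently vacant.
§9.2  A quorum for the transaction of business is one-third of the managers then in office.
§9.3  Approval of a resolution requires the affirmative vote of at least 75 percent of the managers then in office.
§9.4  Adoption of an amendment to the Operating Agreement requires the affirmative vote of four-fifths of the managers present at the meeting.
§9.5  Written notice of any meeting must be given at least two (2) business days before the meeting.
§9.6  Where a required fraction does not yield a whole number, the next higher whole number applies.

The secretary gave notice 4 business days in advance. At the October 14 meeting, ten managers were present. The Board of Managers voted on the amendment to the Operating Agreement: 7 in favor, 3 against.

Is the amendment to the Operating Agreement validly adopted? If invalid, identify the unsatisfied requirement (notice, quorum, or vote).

Invalid — vote requirement not satisfied.

Notice: 4 business days given; 2 required (4 ≥ 2). Satisfied.
Quorum: 10 present; quorum is 10. Satisfied.
Vote: the amendment to the Operating Agreement requires four-fifths of the managers present (10). 4/5 of 10 = 8, so 8 affirmative votes are needed; 7 voted in favor. Not satisfied.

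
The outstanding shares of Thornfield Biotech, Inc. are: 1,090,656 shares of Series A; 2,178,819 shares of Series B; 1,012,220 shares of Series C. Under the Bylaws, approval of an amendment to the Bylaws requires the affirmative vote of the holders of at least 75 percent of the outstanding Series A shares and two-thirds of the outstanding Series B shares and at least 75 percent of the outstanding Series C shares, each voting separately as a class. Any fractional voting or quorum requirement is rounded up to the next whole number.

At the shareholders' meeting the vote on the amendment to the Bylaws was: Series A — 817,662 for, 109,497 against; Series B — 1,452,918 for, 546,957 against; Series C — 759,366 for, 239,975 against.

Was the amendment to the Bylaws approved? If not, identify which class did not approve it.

Series A: 3/4 of 1090656 = 817992; 817,992 required, 817,662 in favor — not approved.
Series B: 2/3 of 2178819 = 1452546; 1,452,546 required, 1,452,918 in favor — approved.
Series C: 3/4 of 1012220 = 759165; 759,165 required, 759,366 in favor — approved.

Not approved — the Series A shares did not give the required vote.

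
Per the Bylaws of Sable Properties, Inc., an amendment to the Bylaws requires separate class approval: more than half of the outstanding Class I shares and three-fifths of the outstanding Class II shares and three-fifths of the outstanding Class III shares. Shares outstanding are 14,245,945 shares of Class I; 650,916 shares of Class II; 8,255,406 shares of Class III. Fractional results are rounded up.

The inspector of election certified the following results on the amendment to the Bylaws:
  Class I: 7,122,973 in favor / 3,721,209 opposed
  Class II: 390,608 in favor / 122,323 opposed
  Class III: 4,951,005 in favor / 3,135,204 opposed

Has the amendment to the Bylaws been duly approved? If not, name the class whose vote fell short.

Class I: a majority of 14245945 is 7122973; 7,122,973 required, 7,122,973 in favor — approved.
Class II: 3/5 of 650916 = 390549.60, rounded up to 390550; 390,550 required, 390,608 in favor — approved.
Class III: 3/5 of 8255406 = 4953243.60, rounded up to 4953244; 4,953,244 required, 4,951,005 in favor — not approved.

Not approved — the Class III shares did not give the required vote.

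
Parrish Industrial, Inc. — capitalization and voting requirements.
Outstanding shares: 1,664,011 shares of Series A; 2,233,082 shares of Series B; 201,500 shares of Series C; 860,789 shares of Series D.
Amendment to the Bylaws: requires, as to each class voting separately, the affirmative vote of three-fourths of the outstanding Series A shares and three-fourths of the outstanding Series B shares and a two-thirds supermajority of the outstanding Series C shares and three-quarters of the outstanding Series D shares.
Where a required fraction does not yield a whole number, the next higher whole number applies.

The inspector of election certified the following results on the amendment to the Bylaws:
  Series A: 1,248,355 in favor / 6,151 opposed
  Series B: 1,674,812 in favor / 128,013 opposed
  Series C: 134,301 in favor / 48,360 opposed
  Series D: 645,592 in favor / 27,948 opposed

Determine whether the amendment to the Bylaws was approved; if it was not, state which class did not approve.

Series A: 3/4 of 1664011 = 1248008.25, rounded up to 1248009; 1,248,009 required, 1,248,355 in favor — approved.
Series B: 3/4 of 2233082 = 1674811.50, rounded up to 1674812; 1,674,812 required, 1,674,812 in favor — approved.
Series C: 2/3 of 201500 = 134333.33, rounded up to 134334; 134,334 required, 134,301 in favor — not approved.
Series D: 3/4 of 860789 = 645591.75, rounded up to 645592; 645,592 required, 645,592 in favor — approved.

Not approved — the Series C shares did not give the required vote.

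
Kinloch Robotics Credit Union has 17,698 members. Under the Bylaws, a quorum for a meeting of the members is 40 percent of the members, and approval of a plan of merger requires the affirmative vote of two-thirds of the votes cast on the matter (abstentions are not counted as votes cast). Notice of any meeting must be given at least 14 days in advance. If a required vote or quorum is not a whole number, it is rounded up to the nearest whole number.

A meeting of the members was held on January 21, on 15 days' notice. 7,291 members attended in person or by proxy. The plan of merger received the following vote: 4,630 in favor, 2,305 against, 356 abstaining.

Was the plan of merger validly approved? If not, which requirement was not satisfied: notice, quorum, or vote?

Notice: 15 days given; 14 required. Satisfied.
Quorum: 40% of 17,698 = 7,079.20, rounded up to 7,080; 7,291 present. Satisfied.
Vote: requires two-thirds of the votes cast (7,291 − 356 abstaining = 6,935); 2/3 of 6935 = 4623.33, rounded up to 4624, so 4,624 needed; 4,630 in favor. Satisfied.

Valid — all requirements satisfied.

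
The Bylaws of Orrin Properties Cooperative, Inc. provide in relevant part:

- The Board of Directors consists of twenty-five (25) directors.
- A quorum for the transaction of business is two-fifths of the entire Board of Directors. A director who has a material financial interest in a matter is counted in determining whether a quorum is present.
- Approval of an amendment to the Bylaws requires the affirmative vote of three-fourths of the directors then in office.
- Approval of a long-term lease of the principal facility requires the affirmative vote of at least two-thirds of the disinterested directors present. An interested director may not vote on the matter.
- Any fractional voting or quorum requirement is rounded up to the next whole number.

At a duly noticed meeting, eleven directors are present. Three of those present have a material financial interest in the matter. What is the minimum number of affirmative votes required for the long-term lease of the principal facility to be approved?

6

The long-term lease of the principal facility requires two-thirds of the disinterested directors present (11 − 3 = 8).
2/3 of 8 = 5.33, rounded up to 6.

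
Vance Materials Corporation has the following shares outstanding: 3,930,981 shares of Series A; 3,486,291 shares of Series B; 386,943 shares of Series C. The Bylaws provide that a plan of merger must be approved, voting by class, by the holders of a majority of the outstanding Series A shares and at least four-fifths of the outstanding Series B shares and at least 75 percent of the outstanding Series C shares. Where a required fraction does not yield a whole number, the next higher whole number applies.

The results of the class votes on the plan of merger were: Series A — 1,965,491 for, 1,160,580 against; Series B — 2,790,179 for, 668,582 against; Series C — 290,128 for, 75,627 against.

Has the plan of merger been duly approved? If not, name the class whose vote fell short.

Series A: a majority of 3930981 is 1965491; 1,965,491 required, 1,965,491 in favor — approved.
Series B: 4/5 of 3486291 = 2789032.80, rounded up to 2789033; 2,789,033 required, 2,790,179 in favor — approved.
Series C: 3/4 of 386943 = 290207.25, rounded up to 290208; 290,208 required, 290,128 in favor — not approved.

Not approved — the Series C shares did not give the required vote.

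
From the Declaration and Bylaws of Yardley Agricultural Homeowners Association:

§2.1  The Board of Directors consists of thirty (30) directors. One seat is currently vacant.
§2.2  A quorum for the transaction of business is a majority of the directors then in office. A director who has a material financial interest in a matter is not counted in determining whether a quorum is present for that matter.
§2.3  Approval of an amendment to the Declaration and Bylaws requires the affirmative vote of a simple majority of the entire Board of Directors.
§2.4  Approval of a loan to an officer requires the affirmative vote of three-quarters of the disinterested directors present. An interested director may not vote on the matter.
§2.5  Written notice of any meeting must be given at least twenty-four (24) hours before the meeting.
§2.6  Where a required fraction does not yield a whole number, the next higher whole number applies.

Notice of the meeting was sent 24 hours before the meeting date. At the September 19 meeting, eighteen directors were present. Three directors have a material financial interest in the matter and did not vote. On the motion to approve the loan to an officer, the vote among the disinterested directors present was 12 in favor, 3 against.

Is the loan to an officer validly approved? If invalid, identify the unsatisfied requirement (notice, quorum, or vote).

Notice: 24 hours given; 24 required (24 ≥ 24). Satisfied.
Quorum: 18 present, but the 3 interested directors do not count, leaving 15. Quorum is 15. Satisfied.
Vote: the loan to an officer requires three-fourths of the disinterested directors present (18 − 3 = 15). 3/4 of 15 = 11.25, rounded up to 12, so 12 affirmative votes are needed; 12 voted in favor. Satisfied.

Valid — all requirements satisfied.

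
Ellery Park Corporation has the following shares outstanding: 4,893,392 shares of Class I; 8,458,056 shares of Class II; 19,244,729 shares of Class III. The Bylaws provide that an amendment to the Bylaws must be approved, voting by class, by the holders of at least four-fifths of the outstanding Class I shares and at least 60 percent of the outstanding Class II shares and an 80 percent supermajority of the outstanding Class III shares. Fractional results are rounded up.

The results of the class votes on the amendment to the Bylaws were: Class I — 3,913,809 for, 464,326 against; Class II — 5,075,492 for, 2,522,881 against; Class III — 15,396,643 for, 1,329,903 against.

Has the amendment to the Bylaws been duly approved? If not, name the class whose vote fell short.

Not approved — the Class I shares did not give the required vote.

Class I: 4/5 of 4893392 = 3914713.60, rounded up to 3914714; 3,914,714 required, 3,913,809 in favor — not approved.
Class II: 3/5 of 8458056 = 5074833.60, rounded up to 5074834; 5,074,834 required, 5,075,492 in favor — approved.
Class III: 4/5 of 19244729 = 15395783.20, rounded up to 15395784; 15,395,784 required, 15,396,643 in favor — approved.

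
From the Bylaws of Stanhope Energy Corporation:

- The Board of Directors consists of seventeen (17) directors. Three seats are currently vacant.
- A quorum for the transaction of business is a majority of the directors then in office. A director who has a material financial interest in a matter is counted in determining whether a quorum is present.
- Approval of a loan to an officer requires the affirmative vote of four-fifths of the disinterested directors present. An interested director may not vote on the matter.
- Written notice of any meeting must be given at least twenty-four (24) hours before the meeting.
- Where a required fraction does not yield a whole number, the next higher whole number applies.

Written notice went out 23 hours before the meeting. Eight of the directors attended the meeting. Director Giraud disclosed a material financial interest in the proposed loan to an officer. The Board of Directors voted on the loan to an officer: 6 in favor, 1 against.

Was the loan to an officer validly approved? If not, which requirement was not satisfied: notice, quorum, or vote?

Notice: 23 hours given; 24 required (23 < 24). Not satisfied.
Quorum: 8 present (interested directors count toward quorum); quorum is 8. Satisfied.
Vote: the loan to an officer requires four-fifths of the disinterested directors present (8 − 1 = 7). 4/5 of 7 = 5.60, rounded up to 6, so 6 affirmative votes are needed; 6 voted in favor. Satisfied.

Invalid — notice requirement not satisfied.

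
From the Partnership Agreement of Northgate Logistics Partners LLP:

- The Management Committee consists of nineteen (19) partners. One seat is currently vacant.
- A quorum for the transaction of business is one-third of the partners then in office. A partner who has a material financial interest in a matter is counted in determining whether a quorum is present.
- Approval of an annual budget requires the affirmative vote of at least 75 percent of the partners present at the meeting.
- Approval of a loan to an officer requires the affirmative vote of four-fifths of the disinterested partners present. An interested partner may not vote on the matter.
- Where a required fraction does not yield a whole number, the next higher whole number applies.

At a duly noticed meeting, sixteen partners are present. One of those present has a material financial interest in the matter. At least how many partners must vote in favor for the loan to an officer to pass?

The loan to an officer requires four-fifths of the disinterested partners present (16 − 1 = 15).
4/5 of 15 = 12.

12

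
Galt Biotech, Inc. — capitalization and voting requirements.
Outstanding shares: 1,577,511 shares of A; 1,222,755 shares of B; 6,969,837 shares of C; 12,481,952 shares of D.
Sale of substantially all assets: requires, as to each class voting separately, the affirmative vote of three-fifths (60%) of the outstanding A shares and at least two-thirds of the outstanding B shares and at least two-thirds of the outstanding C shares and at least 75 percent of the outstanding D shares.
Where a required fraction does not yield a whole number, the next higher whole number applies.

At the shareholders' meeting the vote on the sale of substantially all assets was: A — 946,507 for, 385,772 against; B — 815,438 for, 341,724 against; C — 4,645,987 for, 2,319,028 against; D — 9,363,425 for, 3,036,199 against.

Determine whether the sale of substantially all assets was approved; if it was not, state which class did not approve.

A: 3/5 of 1577511 = 946506.60, rounded up to 946507; 946,507 required, 946,507 in favor — approved.
B: 2/3 of 1222755 = 815170; 815,170 required, 815,438 in favor — approved.
C: 2/3 of 6969837 = 4646558; 4,646,558 required, 4,645,987 in favor — not approved.
D: 3/4 of 12481952 = 9361464; 9,361,464 required, 9,363,425 in favor — approved.

Not approved — the C shares did not give the required vote.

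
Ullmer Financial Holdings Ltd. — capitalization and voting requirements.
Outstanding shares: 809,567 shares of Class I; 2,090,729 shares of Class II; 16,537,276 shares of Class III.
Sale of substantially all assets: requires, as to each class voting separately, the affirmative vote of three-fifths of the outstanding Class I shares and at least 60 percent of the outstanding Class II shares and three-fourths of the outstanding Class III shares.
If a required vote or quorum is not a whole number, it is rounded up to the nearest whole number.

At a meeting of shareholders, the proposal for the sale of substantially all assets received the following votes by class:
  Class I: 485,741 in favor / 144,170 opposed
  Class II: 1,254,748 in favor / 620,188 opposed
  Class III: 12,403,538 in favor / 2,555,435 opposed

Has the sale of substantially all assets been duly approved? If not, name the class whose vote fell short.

Approved — every class gave the required vote.

Class I: 3/5 of 809567 = 485740.20, rounded up to 485741; 485,741 required, 485,741 in favor — approved.
Class II: 3/5 of 2090729 = 1254437.40, rounded up to 1254438; 1,254,438 required, 1,254,748 in favor — approved.
Class III: 3/4 of 16537276 = 12402957; 12,402,957 required, 12,403,538 in favor — approved.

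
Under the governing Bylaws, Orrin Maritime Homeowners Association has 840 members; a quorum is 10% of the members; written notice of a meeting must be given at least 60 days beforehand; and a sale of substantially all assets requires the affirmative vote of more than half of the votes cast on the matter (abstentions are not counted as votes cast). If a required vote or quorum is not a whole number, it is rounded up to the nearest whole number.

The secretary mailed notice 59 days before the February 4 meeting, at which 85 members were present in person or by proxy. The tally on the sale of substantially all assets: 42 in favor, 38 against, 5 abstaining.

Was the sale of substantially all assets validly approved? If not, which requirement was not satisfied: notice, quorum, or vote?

Invalid — notice requirement not satisfied.

Notice: 59 days given; 60 required. Not satisfied.
Quorum: 10% of 840 = 84; 85 present. Satisfied.
Vote: requires a majority of the votes cast (85 − 5 abstaining = 80); a majority of 80 is 41, so 41 needed; 42 in favor. Satisfied.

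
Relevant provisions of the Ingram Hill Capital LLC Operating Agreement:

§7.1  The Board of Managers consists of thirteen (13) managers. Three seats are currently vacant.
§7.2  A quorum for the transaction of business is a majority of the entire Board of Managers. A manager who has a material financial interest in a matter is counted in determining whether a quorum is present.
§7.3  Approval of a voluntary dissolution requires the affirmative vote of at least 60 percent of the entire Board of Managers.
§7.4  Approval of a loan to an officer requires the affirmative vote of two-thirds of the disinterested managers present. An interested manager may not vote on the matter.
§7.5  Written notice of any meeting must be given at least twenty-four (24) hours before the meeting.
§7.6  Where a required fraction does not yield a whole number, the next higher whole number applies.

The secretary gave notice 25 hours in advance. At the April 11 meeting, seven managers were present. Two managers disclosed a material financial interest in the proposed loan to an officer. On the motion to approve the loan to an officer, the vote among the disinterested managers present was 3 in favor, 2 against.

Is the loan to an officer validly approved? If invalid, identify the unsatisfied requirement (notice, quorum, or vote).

Notice: 25 hours given; 24 required (25 ≥ 24). Satisfied.
Quorum: 7 present (interested managers count toward quorum); quorum is 7. Satisfied.
Vote: the loan to an officer requires two-thirds of the disinterested managers present (7 − 2 = 5). 2/3 of 5 = 3.33, rounded up to 4, so 4 affirmative votes are needed; 3 voted in favor. Not satisfied.

Invalid — vote requirement not satisfied.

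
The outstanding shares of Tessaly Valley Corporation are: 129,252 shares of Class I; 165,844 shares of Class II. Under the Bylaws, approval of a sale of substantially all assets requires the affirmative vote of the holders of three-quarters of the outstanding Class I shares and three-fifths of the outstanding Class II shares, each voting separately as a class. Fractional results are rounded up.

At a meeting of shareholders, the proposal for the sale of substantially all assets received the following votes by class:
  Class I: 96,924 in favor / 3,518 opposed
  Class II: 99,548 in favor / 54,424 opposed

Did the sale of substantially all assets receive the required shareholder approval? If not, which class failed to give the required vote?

Class I: 3/4 of 129252 = 96939; 96,939 required, 96,924 in favor — not approved.
Class II: 3/5 of 165844 = 99506.40, rounded up to 99507; 99,507 required, 99,548 in favor — approved.

Not approved — the Class I shares did not give the required vote.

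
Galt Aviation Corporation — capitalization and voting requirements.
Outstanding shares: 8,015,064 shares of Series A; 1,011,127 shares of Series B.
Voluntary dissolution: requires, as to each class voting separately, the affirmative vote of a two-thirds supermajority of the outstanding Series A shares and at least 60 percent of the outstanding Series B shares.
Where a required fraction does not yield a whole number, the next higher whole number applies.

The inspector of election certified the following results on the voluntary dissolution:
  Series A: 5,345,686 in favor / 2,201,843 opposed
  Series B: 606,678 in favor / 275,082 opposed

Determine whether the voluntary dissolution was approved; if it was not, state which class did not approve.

Series A: 2/3 of 8015064 = 5343376; 5,343,376 required, 5,345,686 in favor — approved.
Series B: 3/5 of 1011127 = 606676.20, rounded up to 606677; 606,677 required, 606,678 in favor — approved.

Approved — every class gave the required vote.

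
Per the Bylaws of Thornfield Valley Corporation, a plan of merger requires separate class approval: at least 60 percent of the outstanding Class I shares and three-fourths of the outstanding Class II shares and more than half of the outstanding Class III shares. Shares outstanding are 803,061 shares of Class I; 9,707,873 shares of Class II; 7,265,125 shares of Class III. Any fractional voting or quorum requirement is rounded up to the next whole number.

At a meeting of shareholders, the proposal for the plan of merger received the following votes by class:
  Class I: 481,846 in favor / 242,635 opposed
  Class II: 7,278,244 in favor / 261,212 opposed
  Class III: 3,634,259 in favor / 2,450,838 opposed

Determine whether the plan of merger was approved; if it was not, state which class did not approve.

Not approved — the Class II shares did not give the required vote.

Class I: 3/5 of 803061 = 481836.60, rounded up to 481837; 481,837 required, 481,846 in favor — approved.
Class II: 3/4 of 9707873 = 7280904.75, rounded up to 7280905; 7,280,905 required, 7,278,244 in favor — not approved.
Class III: a majority of 7265125 is 3632563; 3,632,563 required, 3,634,259 in favor — approved.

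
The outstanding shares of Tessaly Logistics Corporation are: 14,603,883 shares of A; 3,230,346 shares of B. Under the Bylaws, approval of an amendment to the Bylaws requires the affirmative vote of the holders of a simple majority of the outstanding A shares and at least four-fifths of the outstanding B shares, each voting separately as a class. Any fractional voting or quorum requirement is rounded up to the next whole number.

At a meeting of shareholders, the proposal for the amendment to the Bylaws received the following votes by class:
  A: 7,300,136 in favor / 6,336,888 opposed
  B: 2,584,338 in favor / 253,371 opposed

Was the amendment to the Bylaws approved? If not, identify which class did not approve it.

Not approved — the A shares did not give the required vote.

A: a majority of 14603883 is 7301942; 7,301,942 required, 7,300,136 in favor — not approved.
B: 4/5 of 3230346 = 2584276.80, rounded up to 2584277; 2,584,277 required, 2,584,338 in favor — approved.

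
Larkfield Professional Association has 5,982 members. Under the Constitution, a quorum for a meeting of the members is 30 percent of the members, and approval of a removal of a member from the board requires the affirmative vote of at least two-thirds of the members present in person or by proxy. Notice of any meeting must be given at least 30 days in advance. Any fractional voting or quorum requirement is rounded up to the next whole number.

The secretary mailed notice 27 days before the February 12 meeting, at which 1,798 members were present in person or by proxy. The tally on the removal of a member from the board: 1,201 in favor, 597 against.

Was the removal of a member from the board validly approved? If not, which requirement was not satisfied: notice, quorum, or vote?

Notice: 27 days given; 30 required. Not satisfied.
Quorum: 30% of 5,982 = 1,794.60, rounded up to 1,795; 1,798 present. Satisfied.
Vote: requires two-thirds of those present (1,798); 2/3 of 1798 = 1198.67, rounded up to 1199, so 1,199 needed; 1,201 in favor. Satisfied.

Invalid — notice requirement not satisfied.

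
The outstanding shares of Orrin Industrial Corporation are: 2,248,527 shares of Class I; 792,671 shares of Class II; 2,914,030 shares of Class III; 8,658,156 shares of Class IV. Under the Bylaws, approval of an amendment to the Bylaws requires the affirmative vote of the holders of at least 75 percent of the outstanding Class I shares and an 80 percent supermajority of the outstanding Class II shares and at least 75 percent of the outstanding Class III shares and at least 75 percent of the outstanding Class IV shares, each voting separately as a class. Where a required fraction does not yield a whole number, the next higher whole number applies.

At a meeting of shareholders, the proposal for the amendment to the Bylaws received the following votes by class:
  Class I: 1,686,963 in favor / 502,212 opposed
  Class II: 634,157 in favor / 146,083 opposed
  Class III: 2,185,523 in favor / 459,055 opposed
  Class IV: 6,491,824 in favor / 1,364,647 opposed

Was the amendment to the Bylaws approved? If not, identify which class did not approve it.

Not approved — the Class IV shares did not give the required vote.

Class I: 3/4 of 2248527 = 1686395.25, rounded up to 1686396; 1,686,396 required, 1,686,963 in favor — approved.
Class II: 4/5 of 792671 = 634136.80, rounded up to 634137; 634,137 required, 634,157 in favor — approved.
Class III: 3/4 of 2914030 = 2185522.50, rounded up to 2185523; 2,185,523 required, 2,185,523 in favor — approved.
Class IV: 3/4 of 8658156 = 6493617; 6,493,617 required, 6,491,824 in favor — not approved.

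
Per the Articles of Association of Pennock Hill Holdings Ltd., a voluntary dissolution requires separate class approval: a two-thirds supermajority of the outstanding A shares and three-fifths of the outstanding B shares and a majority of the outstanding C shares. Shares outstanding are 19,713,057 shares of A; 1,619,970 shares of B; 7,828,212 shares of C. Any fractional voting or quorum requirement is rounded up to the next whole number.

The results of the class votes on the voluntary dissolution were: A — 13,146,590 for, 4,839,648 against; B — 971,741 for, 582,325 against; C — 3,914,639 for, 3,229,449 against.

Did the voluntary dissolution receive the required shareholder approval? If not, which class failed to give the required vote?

Not approved — the B shares did not give the required vote.

A: 2/3 of 19713057 = 13142038; 13,142,038 required, 13,146,590 in favor — approved.
B: 3/5 of 1619970 = 971982; 971,982 required, 971,741 in favor — not approved.
C: a majority of 7828212 is 3914107; 3,914,107 required, 3,914,639 in favor — approved.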